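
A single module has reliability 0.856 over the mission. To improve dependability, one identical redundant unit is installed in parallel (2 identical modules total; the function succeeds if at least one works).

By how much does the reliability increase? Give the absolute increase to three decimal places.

R_before = 0.856
R_after = 1 − (1 − 0.856)^2 = 0.979
ΔR = 0.979 − 0.856 = 0.123

0.123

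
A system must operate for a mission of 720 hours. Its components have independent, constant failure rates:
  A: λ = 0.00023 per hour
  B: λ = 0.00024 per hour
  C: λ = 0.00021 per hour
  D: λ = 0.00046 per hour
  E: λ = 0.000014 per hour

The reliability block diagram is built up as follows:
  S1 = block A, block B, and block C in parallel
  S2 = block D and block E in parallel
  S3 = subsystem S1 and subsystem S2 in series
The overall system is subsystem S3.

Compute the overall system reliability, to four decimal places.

R(A) = exp(−0.00023 × 720) = 0.847385
R(B) = exp(−0.00024 × 720) = 0.841306
R(C) = exp(−0.00021 × 720) = 0.859676
R(D) = exp(−0.00046 × 720) = 0.718062
R(E) = exp(−0.000014 × 720) = 0.989971
Parallel (A, B, and C): 1 − (1 − 0.847385)(1 − 0.841306)(1 − 0.859676) = 0.996601
Parallel (D and E): 1 − (1 − 0.718062)(1 − 0.989971) = 0.997172
Series ([0.996601] and [0.997172]): 0.996601 × 0.997172 = 0.9938

0.9938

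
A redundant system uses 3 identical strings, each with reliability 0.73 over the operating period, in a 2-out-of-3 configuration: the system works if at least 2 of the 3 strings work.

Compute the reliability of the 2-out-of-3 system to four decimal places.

0.8207

R = Σ_{i=2}^{3} C(3,i) p^i (1−p)^{3−i} with p = 0.73
C(3,2)·0.73^2·0.27^1 = 0.431649
C(3,3)·0.73^3·0.27^0 = 0.389017
Sum = 0.8207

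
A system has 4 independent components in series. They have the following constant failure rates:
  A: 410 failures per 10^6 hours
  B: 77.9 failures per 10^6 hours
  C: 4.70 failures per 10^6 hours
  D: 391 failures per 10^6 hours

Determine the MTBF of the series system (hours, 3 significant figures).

1130

Series of exponential components: λ_sys = Σ λ_i
λ_sys = 0.000410 + 0.0000779 + 0.00000470 + 0.000391 = 8.8360e-04 /h
MTBF = 1 / λ_sys = 1130 h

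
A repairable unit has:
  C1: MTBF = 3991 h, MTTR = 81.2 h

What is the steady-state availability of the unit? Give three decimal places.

0.980

A(C1) = MTBF/(MTBF+MTTR) = 3991/(3991+81.2) = 0.980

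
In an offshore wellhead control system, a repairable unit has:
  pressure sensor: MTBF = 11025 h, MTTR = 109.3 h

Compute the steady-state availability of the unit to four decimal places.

0.9902

A(pressure sensor) = MTBF/(MTBF+MTTR) = 11025/(11025+109.3) = 0.9902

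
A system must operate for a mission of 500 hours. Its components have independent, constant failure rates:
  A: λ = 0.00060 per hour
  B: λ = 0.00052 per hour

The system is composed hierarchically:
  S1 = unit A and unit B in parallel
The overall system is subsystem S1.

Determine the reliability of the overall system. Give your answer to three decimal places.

0.941

R(A) = exp(−0.00060 × 500) = 0.74082
R(B) = exp(−0.00052 × 500) = 0.77105
Parallel (A and B): 1 − (1 − 0.74082)(1 − 0.77105) = 0.941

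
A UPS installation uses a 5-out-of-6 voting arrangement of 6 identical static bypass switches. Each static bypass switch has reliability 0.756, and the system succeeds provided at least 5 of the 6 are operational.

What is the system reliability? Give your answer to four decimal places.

0.5482

R = Σ_{i=5}^{6} C(6,i) p^i (1−p)^{6−i} with p = 0.756
C(6,5)·0.756^5·0.244^1 = 0.361535
C(6,6)·0.756^6·0.244^0 = 0.186694
Sum = 0.5482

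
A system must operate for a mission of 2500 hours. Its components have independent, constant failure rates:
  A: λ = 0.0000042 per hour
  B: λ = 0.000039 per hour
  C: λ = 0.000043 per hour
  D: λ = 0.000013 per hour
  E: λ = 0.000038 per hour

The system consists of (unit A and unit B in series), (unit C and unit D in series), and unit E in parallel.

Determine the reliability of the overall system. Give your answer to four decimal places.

R(A) = exp(−0.0000042 × 2500) = 0.989555
R(B) = exp(−0.000039 × 2500) = 0.907102
R(C) = exp(−0.000043 × 2500) = 0.898077
R(D) = exp(−0.000013 × 2500) = 0.968022
R(E) = exp(−0.000038 × 2500) = 0.909373
Series (A and B): 0.989555 × 0.907102 = 0.897627
Series (C and D): 0.898077 × 0.968022 = 0.869358
Parallel ([0.897627], [0.869358], and E): 1 − (1 − 0.897627)(1 − 0.869358)(1 − 0.909373) = 0.9988

0.9988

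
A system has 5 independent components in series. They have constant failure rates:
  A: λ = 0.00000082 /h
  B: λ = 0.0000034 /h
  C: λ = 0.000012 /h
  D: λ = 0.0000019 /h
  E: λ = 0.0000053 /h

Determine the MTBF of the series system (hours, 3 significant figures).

42700

Series of exponential components: λ_sys = Σ λ_i
λ_sys = 0.00000082 + 0.0000034 + 0.000012 + 0.0000019 + 0.0000053 = 2.3420e-05 /h
MTBF = 1 / λ_sys = 42700 h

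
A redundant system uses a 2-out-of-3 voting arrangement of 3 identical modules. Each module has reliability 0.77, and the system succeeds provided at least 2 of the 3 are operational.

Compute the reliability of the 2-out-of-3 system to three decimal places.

R = Σ_{i=2}^{3} C(3,i) p^i (1−p)^{3−i} with p = 0.77
C(3,2)·0.77^2·0.23^1 = 0.40910
C(3,3)·0.77^3·0.23^0 = 0.45653
Sum = 0.866

0.866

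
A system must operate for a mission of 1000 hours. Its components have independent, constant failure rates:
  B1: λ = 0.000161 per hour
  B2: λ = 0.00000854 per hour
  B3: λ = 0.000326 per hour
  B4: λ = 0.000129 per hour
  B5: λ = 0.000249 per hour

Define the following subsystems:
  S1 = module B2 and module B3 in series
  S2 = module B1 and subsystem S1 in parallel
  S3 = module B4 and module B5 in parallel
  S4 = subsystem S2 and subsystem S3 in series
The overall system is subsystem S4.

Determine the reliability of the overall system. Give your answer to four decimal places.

R(B1) = exp(−0.000161 × 1000) = 0.851292
R(B2) = exp(−0.00000854 × 1000) = 0.991496
R(B3) = exp(−0.000326 × 1000) = 0.721805
R(B4) = exp(−0.000129 × 1000) = 0.878974
R(B5) = exp(−0.000249 × 1000) = 0.779580
Series (B2 and B3): 0.991496 × 0.721805 = 0.715667
Parallel (B1 and [0.715667]): 1 − (1 − 0.851292)(1 − 0.715667) = 0.957717
Parallel (B4 and B5): 1 − (1 − 0.878974)(1 − 0.779580) = 0.973323
Series ([0.957717] and [0.973323]): 0.957717 × 0.973323 = 0.9322

0.9322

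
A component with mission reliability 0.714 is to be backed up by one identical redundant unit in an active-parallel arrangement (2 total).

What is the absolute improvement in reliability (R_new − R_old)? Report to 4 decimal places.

R_before = 0.714
R_after = 1 − (1 − 0.714)^2 = 0.9182
ΔR = 0.9182 − 0.714 = 0.2042

0.2042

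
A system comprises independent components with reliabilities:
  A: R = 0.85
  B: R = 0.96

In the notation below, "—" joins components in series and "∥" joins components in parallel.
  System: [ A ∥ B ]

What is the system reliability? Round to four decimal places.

Parallel (A and B): 1 − (1 − 0.850000)(1 − 0.960000) = 0.9940

0.9940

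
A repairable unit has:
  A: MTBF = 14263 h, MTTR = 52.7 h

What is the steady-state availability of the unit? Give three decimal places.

A(A) = MTBF/(MTBF+MTTR) = 14263/(14263+52.7) = 0.996

0.996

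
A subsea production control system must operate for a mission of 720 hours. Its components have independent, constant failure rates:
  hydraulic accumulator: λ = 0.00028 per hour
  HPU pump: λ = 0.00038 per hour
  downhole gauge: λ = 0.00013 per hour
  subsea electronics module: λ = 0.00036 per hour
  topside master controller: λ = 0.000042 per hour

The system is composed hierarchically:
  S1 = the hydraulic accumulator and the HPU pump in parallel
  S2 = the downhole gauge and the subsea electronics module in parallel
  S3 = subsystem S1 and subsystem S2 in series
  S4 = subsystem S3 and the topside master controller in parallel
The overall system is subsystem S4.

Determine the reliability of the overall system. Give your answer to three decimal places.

0.998

R(hydraulic accumulator) = exp(−0.00028 × 720) = 0.81742
R(HPU pump) = exp(−0.00038 × 720) = 0.76064
R(downhole gauge) = exp(−0.00013 × 720) = 0.91065
R(subsea electronics module) = exp(−0.00036 × 720) = 0.77167
R(topside master controller) = exp(−0.000042 × 720) = 0.97021
Parallel (hydraulic accumulator and HPU pump): 1 − (1 − 0.81742)(1 − 0.76064) = 0.95630
Parallel (downhole gauge and subsea electronics module): 1 − (1 − 0.91065)(1 − 0.77167) = 0.97960
Series ([0.95630] and [0.97960]): 0.95630 × 0.97960 = 0.93679
Parallel ([0.93679] and topside master controller): 1 − (1 − 0.93679)(1 − 0.97021) = 0.998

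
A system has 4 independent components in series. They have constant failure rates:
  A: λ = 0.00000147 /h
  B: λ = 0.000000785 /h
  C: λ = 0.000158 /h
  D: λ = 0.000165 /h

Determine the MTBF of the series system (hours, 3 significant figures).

Series of exponential components: λ_sys = Σ λ_i
λ_sys = 0.00000147 + 0.000000785 + 0.000158 + 0.000165 = 3.2525e-04 /h
MTBF = 1 / λ_sys = 3070 h

3070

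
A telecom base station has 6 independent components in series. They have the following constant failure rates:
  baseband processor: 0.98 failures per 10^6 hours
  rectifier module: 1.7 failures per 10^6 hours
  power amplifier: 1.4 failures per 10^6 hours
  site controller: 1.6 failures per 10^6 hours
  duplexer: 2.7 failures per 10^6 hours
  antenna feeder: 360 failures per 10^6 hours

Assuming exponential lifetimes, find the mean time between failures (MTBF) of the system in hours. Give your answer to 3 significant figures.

2710

Series of exponential components: λ_sys = Σ λ_i
λ_sys = 0.00000098 + 0.0000017 + 0.0000014 + 0.0000016 + 0.0000027 + 0.00036 = 3.6838e-04 /h
MTBF = 1 / λ_sys = 2710 h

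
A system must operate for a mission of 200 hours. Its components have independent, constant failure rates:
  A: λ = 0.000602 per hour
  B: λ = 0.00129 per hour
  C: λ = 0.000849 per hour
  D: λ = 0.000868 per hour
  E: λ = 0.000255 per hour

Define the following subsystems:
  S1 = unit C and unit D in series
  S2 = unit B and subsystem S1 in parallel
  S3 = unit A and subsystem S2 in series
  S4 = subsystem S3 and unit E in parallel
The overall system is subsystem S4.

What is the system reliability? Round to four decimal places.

0.9914

R(A) = exp(−0.000602 × 200) = 0.886566
R(B) = exp(−0.00129 × 200) = 0.772595
R(C) = exp(−0.000849 × 200) = 0.843834
R(D) = exp(−0.000868 × 200) = 0.840633
R(E) = exp(−0.000255 × 200) = 0.950279
Series (C and D): 0.843834 × 0.840633 = 0.709355
Parallel (B and [0.709355]): 1 − (1 − 0.772595)(1 − 0.709355) = 0.933906
Series (A and [0.933906]): 0.886566 × 0.933906 = 0.827969
Parallel ([0.827969] and E): 1 − (1 − 0.827969)(1 − 0.950279) = 0.9914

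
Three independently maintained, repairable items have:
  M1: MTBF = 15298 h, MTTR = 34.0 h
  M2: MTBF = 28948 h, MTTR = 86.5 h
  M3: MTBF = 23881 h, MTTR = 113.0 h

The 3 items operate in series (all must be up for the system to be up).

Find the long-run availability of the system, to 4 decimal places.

A(M1) = MTBF/(MTBF+MTTR) = 15298/(15298+34.0) = 0.997782
A(M2) = MTBF/(MTBF+MTTR) = 28948/(28948+86.5) = 0.997021
A(M3) = MTBF/(MTBF+MTTR) = 23881/(23881+113.0) = 0.995290
Series availability: 0.997782 × 0.997021 × 0.995290 = 0.9901

0.9901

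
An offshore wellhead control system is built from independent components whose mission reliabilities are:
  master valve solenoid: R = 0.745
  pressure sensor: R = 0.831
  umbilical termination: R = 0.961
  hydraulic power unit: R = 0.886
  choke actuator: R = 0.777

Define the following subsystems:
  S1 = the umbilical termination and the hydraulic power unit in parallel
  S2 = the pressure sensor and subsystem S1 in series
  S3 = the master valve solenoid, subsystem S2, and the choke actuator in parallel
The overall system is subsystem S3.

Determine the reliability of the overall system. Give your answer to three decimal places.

0.990

Parallel (umbilical termination and hydraulic power unit): 1 − (1 − 0.96100)(1 − 0.88600) = 0.99555
Series (pressure sensor and [0.99555]): 0.83100 × 0.99555 = 0.82730
Parallel (master valve solenoid, [0.82730], and choke actuator): 1 − (1 − 0.74500)(1 − 0.82730)(1 − 0.77700) = 0.990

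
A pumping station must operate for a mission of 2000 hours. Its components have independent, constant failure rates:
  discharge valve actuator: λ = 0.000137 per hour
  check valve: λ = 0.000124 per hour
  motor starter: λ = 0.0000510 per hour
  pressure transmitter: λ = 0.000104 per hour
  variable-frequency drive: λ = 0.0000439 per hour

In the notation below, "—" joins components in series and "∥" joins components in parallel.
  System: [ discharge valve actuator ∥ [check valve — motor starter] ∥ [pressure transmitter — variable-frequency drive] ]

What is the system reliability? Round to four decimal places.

0.9819

R(discharge valve actuator) = exp(−0.000137 × 2000) = 0.760332
R(check valve) = exp(−0.000124 × 2000) = 0.780360
R(motor starter) = exp(−0.0000510 × 2000) = 0.903030
R(pressure transmitter) = exp(−0.000104 × 2000) = 0.812207
R(variable-frequency drive) = exp(−0.0000439 × 2000) = 0.915944
Series (check valve and motor starter): 0.780360 × 0.903030 = 0.704688
Series (pressure transmitter and variable-frequency drive): 0.812207 × 0.915944 = 0.743936
Parallel (discharge valve actuator, [0.704688], and [0.743936]): 1 − (1 − 0.760332)(1 − 0.704688)(1 − 0.743936) = 0.9819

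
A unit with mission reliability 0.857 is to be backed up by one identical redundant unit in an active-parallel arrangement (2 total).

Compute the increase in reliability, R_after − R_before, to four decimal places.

0.1226

R_before = 0.857
R_after = 1 − (1 − 0.857)^2 = 0.9796
ΔR = 0.9796 − 0.857 = 0.1226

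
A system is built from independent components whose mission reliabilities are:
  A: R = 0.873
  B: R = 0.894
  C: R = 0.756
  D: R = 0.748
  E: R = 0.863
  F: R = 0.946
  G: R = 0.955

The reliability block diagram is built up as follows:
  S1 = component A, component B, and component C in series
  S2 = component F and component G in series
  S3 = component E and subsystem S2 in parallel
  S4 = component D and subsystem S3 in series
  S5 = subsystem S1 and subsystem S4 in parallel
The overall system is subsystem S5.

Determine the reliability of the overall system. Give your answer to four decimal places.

Series (A, B, and C): 0.873000 × 0.894000 × 0.756000 = 0.590029
Series (F and G): 0.946000 × 0.955000 = 0.903430
Parallel (E and [0.903430]): 1 − (1 − 0.863000)(1 − 0.903430) = 0.986770
Series (D and [0.986770]): 0.748000 × 0.986770 = 0.738104
Parallel ([0.590029] and [0.738104]): 1 − (1 − 0.590029)(1 − 0.738104) = 0.8926

0.8926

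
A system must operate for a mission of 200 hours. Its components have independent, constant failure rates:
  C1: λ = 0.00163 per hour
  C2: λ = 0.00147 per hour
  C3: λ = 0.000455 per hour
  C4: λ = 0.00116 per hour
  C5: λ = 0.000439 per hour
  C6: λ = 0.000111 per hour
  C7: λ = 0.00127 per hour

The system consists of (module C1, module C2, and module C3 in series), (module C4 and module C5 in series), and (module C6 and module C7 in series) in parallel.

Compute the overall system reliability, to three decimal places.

R(C1) = exp(−0.00163 × 200) = 0.72181
R(C2) = exp(−0.00147 × 200) = 0.74528
R(C3) = exp(−0.000455 × 200) = 0.91302
R(C4) = exp(−0.00116 × 200) = 0.79295
R(C5) = exp(−0.000439 × 200) = 0.91594
R(C6) = exp(−0.000111 × 200) = 0.97804
R(C7) = exp(−0.00127 × 200) = 0.77569
Series (C1, C2, and C3): 0.72181 × 0.74528 × 0.91302 = 0.49116
Series (C4 and C5): 0.79295 × 0.91594 = 0.72629
Series (C6 and C7): 0.97804 × 0.77569 = 0.75866
Parallel ([0.49116], [0.72629], and [0.75866]): 1 − (1 − 0.49116)(1 − 0.72629)(1 − 0.75866) = 0.966

0.966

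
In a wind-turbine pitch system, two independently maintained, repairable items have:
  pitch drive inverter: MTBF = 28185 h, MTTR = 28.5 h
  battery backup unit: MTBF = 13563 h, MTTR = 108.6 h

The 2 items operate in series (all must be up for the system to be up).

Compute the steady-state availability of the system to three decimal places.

0.991

A(pitch drive inverter) = MTBF/(MTBF+MTTR) = 28185/(28185+28.5) = 0.998990
A(battery backup unit) = MTBF/(MTBF+MTTR) = 13563/(13563+108.6) = 0.992057
Series availability: 0.998990 × 0.992057 = 0.991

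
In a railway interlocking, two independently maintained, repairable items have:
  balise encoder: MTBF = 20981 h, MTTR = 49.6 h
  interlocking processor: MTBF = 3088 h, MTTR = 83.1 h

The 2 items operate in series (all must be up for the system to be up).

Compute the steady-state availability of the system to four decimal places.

A(balise encoder) = MTBF/(MTBF+MTTR) = 20981/(20981+49.6) = 0.997642
A(interlocking processor) = MTBF/(MTBF+MTTR) = 3088/(3088+83.1) = 0.973795
Series availability: 0.997642 × 0.973795 = 0.9715

0.9715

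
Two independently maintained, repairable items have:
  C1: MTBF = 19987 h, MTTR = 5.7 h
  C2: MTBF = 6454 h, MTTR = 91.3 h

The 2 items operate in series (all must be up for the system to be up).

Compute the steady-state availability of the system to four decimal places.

A(C1) = MTBF/(MTBF+MTTR) = 19987/(19987+5.7) = 0.999715
A(C2) = MTBF/(MTBF+MTTR) = 6454/(6454+91.3) = 0.986051
Series availability: 0.999715 × 0.986051 = 0.9858

0.9858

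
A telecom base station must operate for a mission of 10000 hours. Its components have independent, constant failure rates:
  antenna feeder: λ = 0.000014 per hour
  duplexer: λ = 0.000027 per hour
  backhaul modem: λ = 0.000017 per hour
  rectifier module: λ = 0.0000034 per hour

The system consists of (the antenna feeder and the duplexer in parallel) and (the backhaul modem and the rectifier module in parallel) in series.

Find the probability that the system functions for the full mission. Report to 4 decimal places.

R(antenna feeder) = exp(−0.000014 × 10000) = 0.869358
R(duplexer) = exp(−0.000027 × 10000) = 0.763379
R(backhaul modem) = exp(−0.000017 × 10000) = 0.843665
R(rectifier module) = exp(−0.0000034 × 10000) = 0.966572
Parallel (antenna feeder and duplexer): 1 − (1 − 0.869358)(1 − 0.763379) = 0.969087
Parallel (backhaul modem and rectifier module): 1 − (1 − 0.843665)(1 − 0.966572) = 0.994774
Series ([0.969087] and [0.994774]): 0.969087 × 0.994774 = 0.9640

0.9640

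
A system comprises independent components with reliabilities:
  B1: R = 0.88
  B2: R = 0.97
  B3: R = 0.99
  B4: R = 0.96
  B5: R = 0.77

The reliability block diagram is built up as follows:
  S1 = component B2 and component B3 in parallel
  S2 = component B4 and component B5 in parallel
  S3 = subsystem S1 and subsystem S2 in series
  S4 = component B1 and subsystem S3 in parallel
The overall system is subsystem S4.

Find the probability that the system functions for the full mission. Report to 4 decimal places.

Parallel (B2 and B3): 1 − (1 − 0.970000)(1 − 0.990000) = 0.999700
Parallel (B4 and B5): 1 − (1 − 0.960000)(1 − 0.770000) = 0.990800
Series ([0.999700] and [0.990800]): 0.999700 × 0.990800 = 0.990503
Parallel (B1 and [0.990503]): 1 − (1 − 0.880000)(1 − 0.990503) = 0.9989

0.9989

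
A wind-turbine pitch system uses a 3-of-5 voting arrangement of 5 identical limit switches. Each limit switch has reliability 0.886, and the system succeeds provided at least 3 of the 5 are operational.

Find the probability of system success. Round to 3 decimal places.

R = Σ_{i=3}^{5} C(5,i) p^i (1−p)^{5−i} with p = 0.886
C(5,3)·0.886^3·0.114^2 = 0.09039
C(5,4)·0.886^4·0.114^1 = 0.35124
C(5,5)·0.886^5·0.114^0 = 0.54597
Sum = 0.988

0.988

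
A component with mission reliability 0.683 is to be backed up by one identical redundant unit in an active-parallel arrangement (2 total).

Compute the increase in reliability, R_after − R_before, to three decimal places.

R_before = 0.683
R_after = 1 − (1 − 0.683)^2 = 0.900
ΔR = 0.900 − 0.683 = 0.217

0.217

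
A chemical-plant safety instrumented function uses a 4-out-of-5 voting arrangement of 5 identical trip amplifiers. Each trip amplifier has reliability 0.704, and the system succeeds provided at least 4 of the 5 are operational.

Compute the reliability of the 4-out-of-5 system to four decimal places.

0.5365

R = Σ_{i=4}^{5} C(5,i) p^i (1−p)^{5−i} with p = 0.704
C(5,4)·0.704^4·0.296^1 = 0.363540
C(5,5)·0.704^5·0.296^0 = 0.172927
Sum = 0.5365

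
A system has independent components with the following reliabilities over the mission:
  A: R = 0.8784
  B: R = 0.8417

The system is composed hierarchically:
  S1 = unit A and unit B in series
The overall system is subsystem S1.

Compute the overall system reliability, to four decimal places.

0.7393

Series (A and B): 0.878400 × 0.841700 = 0.7393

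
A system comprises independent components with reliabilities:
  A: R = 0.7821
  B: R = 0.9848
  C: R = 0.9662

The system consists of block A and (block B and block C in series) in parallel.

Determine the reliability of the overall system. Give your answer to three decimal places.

0.989

Series (B and C): 0.98480 × 0.96620 = 0.95151
Parallel (A and [0.95151]): 1 − (1 − 0.78210)(1 − 0.95151) = 0.989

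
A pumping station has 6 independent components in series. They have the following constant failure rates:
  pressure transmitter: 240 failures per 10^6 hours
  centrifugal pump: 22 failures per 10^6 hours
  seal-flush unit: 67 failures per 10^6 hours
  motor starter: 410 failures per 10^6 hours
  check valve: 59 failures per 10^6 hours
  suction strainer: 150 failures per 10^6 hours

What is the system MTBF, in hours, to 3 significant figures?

Series of exponential components: λ_sys = Σ λ_i
λ_sys = 0.00024 + 0.000022 + 0.000067 + 0.00041 + 0.000059 + 0.00015 = 9.4800e-04 /h
MTBF = 1 / λ_sys = 1050 h

1050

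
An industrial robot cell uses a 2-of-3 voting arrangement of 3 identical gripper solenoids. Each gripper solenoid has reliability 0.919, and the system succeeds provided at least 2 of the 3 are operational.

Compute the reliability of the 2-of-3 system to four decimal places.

0.9814

R = Σ_{i=2}^{3} C(3,i) p^i (1−p)^{3−i} with p = 0.919
C(3,2)·0.919^2·0.081^1 = 0.205228
C(3,3)·0.919^3·0.081^0 = 0.776152
Sum = 0.9814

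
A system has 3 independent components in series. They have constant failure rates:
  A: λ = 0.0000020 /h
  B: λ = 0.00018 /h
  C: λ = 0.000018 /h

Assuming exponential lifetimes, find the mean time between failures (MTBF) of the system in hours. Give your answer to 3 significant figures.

Series of exponential components: λ_sys = Σ λ_i
λ_sys = 0.0000020 + 0.00018 + 0.000018 = 2.0000e-04 /h
MTBF = 1 / λ_sys = 5000 h

5000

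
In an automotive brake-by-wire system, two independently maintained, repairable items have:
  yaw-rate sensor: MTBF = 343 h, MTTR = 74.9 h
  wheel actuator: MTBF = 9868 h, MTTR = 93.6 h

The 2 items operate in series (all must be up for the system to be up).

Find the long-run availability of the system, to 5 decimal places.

A(yaw-rate sensor) = MTBF/(MTBF+MTTR) = 343/(343+74.9) = 0.820771
A(wheel actuator) = MTBF/(MTBF+MTTR) = 9868/(9868+93.6) = 0.990604
Series availability: 0.820771 × 0.990604 = 0.81306

0.81306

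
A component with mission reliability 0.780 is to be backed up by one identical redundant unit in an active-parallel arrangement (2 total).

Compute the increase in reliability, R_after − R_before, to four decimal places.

0.1716

R_before = 0.780
R_after = 1 − (1 − 0.780)^2 = 0.9516
ΔR = 0.9516 − 0.780 = 0.1716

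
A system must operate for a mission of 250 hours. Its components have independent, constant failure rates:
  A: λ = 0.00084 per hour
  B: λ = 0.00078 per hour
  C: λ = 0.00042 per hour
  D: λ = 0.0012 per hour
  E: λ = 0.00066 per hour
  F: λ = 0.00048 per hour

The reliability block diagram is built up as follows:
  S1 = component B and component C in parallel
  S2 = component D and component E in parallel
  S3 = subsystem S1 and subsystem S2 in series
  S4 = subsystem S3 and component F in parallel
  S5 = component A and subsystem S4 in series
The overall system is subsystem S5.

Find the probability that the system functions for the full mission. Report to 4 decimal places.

R(A) = exp(−0.00084 × 250) = 0.810584
R(B) = exp(−0.00078 × 250) = 0.822835
R(C) = exp(−0.00042 × 250) = 0.900325
R(D) = exp(−0.0012 × 250) = 0.740818
R(E) = exp(−0.00066 × 250) = 0.847894
R(F) = exp(−0.00048 × 250) = 0.886920
Parallel (B and C): 1 − (1 − 0.822835)(1 − 0.900325) = 0.982341
Parallel (D and E): 1 − (1 − 0.740818)(1 − 0.847894) = 0.960577
Series ([0.982341] and [0.960577]): 0.982341 × 0.960577 = 0.943614
Parallel ([0.943614] and F): 1 − (1 − 0.943614)(1 − 0.886920) = 0.993624
Series (A and [0.993624]): 0.810584 × 0.993624 = 0.8054

0.8054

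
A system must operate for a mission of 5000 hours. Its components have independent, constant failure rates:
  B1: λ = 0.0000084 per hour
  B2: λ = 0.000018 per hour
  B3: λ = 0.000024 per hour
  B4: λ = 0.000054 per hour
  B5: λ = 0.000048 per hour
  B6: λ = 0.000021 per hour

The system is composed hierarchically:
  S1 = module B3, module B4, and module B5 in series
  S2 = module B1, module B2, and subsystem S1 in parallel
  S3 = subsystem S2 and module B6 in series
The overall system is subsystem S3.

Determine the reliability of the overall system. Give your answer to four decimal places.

0.8988

R(B1) = exp(−0.0000084 × 5000) = 0.958870
R(B2) = exp(−0.000018 × 5000) = 0.913931
R(B3) = exp(−0.000024 × 5000) = 0.886920
R(B4) = exp(−0.000054 × 5000) = 0.763379
R(B5) = exp(−0.000048 × 5000) = 0.786628
R(B6) = exp(−0.000021 × 5000) = 0.900325
Series (B3, B4, and B5): 0.886920 × 0.763379 × 0.786628 = 0.532591
Parallel (B1, B2, and [0.532591]): 1 − (1 − 0.958870)(1 − 0.913931)(1 − 0.532591) = 0.998345
Series ([0.998345] and B6): 0.998345 × 0.900325 = 0.8988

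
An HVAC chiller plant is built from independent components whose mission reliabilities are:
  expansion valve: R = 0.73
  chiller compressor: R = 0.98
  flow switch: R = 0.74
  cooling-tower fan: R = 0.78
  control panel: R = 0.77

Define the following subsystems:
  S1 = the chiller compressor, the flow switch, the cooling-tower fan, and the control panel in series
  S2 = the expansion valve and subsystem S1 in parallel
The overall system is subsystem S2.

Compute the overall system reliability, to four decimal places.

0.8476

Series (chiller compressor, flow switch, cooling-tower fan, and control panel): 0.980000 × 0.740000 × 0.780000 × 0.770000 = 0.435555
Parallel (expansion valve and [0.435555]): 1 − (1 − 0.730000)(1 − 0.435555) = 0.8476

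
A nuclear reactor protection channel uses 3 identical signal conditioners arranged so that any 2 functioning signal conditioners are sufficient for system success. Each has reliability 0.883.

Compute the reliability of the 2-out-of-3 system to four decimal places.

0.9621

R = Σ_{i=2}^{3} C(3,i) p^i (1−p)^{3−i} with p = 0.883
C(3,2)·0.883^2·0.117^1 = 0.273671
C(3,3)·0.883^3·0.117^0 = 0.688465
Sum = 0.9621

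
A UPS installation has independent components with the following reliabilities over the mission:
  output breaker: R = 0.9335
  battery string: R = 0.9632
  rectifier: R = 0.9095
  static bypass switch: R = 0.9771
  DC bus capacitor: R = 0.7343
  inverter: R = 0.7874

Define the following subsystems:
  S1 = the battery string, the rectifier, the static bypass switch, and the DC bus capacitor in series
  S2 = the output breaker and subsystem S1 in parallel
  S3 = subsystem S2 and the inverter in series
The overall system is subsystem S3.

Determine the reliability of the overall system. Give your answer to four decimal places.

Series (battery string, rectifier, static bypass switch, and DC bus capacitor): 0.963200 × 0.909500 × 0.977100 × 0.734300 = 0.628538
Parallel (output breaker and [0.628538]): 1 − (1 − 0.933500)(1 − 0.628538) = 0.975298
Series ([0.975298] and inverter): 0.975298 × 0.787400 = 0.7679

0.7679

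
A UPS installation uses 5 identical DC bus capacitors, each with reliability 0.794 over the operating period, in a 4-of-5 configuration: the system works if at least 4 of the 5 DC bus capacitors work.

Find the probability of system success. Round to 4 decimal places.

0.7249

R = Σ_{i=4}^{5} C(5,i) p^i (1−p)^{5−i} with p = 0.794
C(5,4)·0.794^4·0.206^1 = 0.409373
C(5,5)·0.794^5·0.206^0 = 0.315575
Sum = 0.7249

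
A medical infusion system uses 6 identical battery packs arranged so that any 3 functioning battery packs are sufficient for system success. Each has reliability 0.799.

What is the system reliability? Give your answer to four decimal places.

R = Σ_{i=3}^{6} C(6,i) p^i (1−p)^{6−i} with p = 0.799
C(6,3)·0.799^3·0.201^3 = 0.082844
C(6,4)·0.799^4·0.201^2 = 0.246985
C(6,5)·0.799^5·0.201^1 = 0.392718
C(6,6)·0.799^6·0.201^0 = 0.260184
Sum = 0.9827

0.9827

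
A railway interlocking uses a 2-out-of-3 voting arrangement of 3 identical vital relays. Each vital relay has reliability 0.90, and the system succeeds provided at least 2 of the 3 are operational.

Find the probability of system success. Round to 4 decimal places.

R = Σ_{i=2}^{3} C(3,i) p^i (1−p)^{3−i} with p = 0.90
C(3,2)·0.90^2·0.10^1 = 0.243000
C(3,3)·0.90^3·0.10^0 = 0.729000
Sum = 0.9720

0.9720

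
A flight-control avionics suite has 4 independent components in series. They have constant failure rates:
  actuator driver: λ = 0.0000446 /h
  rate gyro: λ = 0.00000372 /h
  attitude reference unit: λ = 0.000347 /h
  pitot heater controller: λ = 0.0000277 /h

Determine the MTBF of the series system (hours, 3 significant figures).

2360

Series of exponential components: λ_sys = Σ λ_i
λ_sys = 0.0000446 + 0.00000372 + 0.000347 + 0.0000277 = 4.2302e-04 /h
MTBF = 1 / λ_sys = 2360 h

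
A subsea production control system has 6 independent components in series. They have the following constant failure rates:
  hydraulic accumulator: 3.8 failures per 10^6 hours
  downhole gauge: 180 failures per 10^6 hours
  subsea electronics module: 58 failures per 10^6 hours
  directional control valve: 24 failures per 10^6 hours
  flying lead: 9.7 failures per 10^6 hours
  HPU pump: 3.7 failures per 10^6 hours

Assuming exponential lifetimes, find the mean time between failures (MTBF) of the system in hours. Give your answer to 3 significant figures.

Series of exponential components: λ_sys = Σ λ_i
λ_sys = 0.0000038 + 0.00018 + 0.000058 + 0.000024 + 0.0000097 + 0.0000037 = 2.7920e-04 /h
MTBF = 1 / λ_sys = 3580 h

3580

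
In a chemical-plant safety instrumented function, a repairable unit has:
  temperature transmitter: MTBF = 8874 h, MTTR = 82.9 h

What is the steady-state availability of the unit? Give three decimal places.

0.991

A(temperature transmitter) = MTBF/(MTBF+MTTR) = 8874/(8874+82.9) = 0.991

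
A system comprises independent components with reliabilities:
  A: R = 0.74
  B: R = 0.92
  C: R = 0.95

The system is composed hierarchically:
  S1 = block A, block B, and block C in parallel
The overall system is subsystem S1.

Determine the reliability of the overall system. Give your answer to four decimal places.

0.9990

Parallel (A, B, and C): 1 − (1 − 0.740000)(1 − 0.920000)(1 − 0.950000) = 0.9990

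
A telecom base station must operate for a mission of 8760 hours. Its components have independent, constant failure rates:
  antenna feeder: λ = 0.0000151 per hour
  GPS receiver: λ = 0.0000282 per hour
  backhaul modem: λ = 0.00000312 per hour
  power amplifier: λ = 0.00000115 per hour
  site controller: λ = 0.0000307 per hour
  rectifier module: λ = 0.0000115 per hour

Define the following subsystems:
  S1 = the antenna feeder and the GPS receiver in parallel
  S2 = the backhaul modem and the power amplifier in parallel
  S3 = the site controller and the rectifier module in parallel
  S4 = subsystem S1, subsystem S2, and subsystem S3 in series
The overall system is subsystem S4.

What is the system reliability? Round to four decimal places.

R(antenna feeder) = exp(−0.0000151 × 8760) = 0.876099
R(GPS receiver) = exp(−0.0000282 × 8760) = 0.781116
R(backhaul modem) = exp(−0.00000312 × 8760) = 0.973039
R(power amplifier) = exp(−0.00000115 × 8760) = 0.989977
R(site controller) = exp(−0.0000307 × 8760) = 0.764195
R(rectifier module) = exp(−0.0000115 × 8760) = 0.904168
Parallel (antenna feeder and GPS receiver): 1 − (1 − 0.876099)(1 − 0.781116) = 0.972880
Parallel (backhaul modem and power amplifier): 1 − (1 − 0.973039)(1 − 0.989977) = 0.999730
Parallel (site controller and rectifier module): 1 − (1 − 0.764195)(1 − 0.904168) = 0.977402
Series ([0.972880], [0.999730], and [0.977402]): 0.972880 × 0.999730 × 0.977402 = 0.9506

0.9506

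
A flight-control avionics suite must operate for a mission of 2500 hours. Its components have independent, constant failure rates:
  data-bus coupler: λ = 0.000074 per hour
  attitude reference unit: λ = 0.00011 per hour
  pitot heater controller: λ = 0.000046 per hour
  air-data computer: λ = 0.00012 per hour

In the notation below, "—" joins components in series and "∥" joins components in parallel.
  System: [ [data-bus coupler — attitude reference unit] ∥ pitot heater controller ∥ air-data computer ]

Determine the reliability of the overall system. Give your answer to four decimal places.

0.9896

R(data-bus coupler) = exp(−0.000074 × 2500) = 0.831104
R(attitude reference unit) = exp(−0.00011 × 2500) = 0.759572
R(pitot heater controller) = exp(−0.000046 × 2500) = 0.891366
R(air-data computer) = exp(−0.00012 × 2500) = 0.740818
Series (data-bus coupler and attitude reference unit): 0.831104 × 0.759572 = 0.631283
Parallel ([0.631283], pitot heater controller, and air-data computer): 1 − (1 − 0.631283)(1 − 0.891366)(1 − 0.740818) = 0.9896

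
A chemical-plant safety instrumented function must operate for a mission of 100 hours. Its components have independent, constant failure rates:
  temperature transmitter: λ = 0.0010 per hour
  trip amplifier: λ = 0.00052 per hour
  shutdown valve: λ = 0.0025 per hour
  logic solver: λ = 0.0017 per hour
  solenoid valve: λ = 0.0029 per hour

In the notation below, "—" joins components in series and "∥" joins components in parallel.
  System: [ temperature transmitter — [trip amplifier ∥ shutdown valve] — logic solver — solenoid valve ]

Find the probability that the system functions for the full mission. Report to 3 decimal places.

0.565

R(temperature transmitter) = exp(−0.0010 × 100) = 0.90484
R(trip amplifier) = exp(−0.00052 × 100) = 0.94933
R(shutdown valve) = exp(−0.0025 × 100) = 0.77880
R(logic solver) = exp(−0.0017 × 100) = 0.84366
R(solenoid valve) = exp(−0.0029 × 100) = 0.74826
Parallel (trip amplifier and shutdown valve): 1 − (1 − 0.94933)(1 − 0.77880) = 0.98879
Series (temperature transmitter, [0.98879], logic solver, and solenoid valve): 0.90484 × 0.98879 × 0.84366 × 0.74826 = 0.565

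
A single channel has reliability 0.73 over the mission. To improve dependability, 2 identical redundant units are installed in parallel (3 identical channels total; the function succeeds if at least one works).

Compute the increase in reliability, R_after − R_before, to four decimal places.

R_before = 0.73
R_after = 1 − (1 − 0.73)^3 = 0.9803
ΔR = 0.9803 − 0.73 = 0.2503

0.2503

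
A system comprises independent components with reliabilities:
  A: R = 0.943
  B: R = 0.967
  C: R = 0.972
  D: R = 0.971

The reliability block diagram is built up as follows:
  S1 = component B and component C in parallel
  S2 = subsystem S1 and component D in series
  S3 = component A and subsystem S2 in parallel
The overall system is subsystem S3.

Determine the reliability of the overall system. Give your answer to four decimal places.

0.9983

Parallel (B and C): 1 − (1 − 0.967000)(1 − 0.972000) = 0.999076
Series ([0.999076] and D): 0.999076 × 0.971000 = 0.970103
Parallel (A and [0.970103]): 1 − (1 − 0.943000)(1 − 0.970103) = 0.9983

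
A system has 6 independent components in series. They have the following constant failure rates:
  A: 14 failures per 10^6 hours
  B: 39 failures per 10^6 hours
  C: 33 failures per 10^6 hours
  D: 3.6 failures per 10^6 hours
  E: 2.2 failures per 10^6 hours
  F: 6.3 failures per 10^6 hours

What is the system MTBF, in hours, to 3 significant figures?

10200

Series of exponential components: λ_sys = Σ λ_i
λ_sys = 0.000014 + 0.000039 + 0.000033 + 0.0000036 + 0.0000022 + 0.0000063 = 9.8100e-05 /h
MTBF = 1 / λ_sys = 10200 h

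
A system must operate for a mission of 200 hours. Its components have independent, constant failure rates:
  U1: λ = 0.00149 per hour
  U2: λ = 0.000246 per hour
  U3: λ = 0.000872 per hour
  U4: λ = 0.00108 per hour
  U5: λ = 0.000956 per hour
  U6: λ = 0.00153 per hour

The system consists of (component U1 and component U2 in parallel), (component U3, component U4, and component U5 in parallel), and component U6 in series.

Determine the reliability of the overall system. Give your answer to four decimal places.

R(U1) = exp(−0.00149 × 200) = 0.742301
R(U2) = exp(−0.000246 × 200) = 0.951991
R(U3) = exp(−0.000872 × 200) = 0.839961
R(U4) = exp(−0.00108 × 200) = 0.805735
R(U5) = exp(−0.000956 × 200) = 0.825967
R(U6) = exp(−0.00153 × 200) = 0.736387
Parallel (U1 and U2): 1 − (1 − 0.742301)(1 − 0.951991) = 0.987628
Parallel (U3, U4, and U5): 1 − (1 − 0.839961)(1 − 0.805735)(1 − 0.825967) = 0.994589
Series ([0.987628], [0.994589], and U6): 0.987628 × 0.994589 × 0.736387 = 0.7233

0.7233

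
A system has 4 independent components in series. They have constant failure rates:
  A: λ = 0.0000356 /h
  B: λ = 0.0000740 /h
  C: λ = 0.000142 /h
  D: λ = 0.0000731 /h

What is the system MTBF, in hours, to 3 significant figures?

Series of exponential components: λ_sys = Σ λ_i
λ_sys = 0.0000356 + 0.0000740 + 0.000142 + 0.0000731 = 3.2470e-04 /h
MTBF = 1 / λ_sys = 3080 h

3080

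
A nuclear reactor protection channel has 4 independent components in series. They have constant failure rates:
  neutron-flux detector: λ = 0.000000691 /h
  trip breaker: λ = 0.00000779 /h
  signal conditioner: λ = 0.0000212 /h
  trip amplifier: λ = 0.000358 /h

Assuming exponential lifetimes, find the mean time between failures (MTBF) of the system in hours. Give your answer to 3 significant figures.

2580

Series of exponential components: λ_sys = Σ λ_i
λ_sys = 0.000000691 + 0.00000779 + 0.0000212 + 0.000358 = 3.8768e-04 /h
MTBF = 1 / λ_sys = 2580 h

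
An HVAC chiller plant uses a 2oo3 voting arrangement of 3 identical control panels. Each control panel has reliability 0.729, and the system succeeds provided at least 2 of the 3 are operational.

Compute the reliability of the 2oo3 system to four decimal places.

0.8195

R = Σ_{i=2}^{3} C(3,i) p^i (1−p)^{3−i} with p = 0.729
C(3,2)·0.729^2·0.271^1 = 0.432062
C(3,3)·0.729^3·0.271^0 = 0.387420
Sum = 0.8195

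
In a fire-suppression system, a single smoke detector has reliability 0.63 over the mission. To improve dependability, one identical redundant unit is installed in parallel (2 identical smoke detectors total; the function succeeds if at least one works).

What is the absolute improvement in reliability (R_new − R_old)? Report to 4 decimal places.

R_before = 0.63
R_after = 1 − (1 − 0.63)^2 = 0.8631
ΔR = 0.8631 − 0.63 = 0.2331

0.2331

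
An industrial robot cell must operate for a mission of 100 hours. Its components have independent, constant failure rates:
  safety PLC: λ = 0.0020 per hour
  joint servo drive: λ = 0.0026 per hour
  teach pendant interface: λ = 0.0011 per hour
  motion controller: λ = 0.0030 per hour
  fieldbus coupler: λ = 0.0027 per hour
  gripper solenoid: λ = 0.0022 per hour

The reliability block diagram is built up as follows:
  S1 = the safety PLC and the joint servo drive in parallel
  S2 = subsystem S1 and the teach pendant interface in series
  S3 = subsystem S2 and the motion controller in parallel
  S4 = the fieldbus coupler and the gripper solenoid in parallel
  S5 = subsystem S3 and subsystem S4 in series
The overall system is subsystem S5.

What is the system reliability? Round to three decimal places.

R(safety PLC) = exp(−0.0020 × 100) = 0.81873
R(joint servo drive) = exp(−0.0026 × 100) = 0.77105
R(teach pendant interface) = exp(−0.0011 × 100) = 0.89583
R(motion controller) = exp(−0.0030 × 100) = 0.74082
R(fieldbus coupler) = exp(−0.0027 × 100) = 0.76338
R(gripper solenoid) = exp(−0.0022 × 100) = 0.80252
Parallel (safety PLC and joint servo drive): 1 − (1 − 0.81873)(1 − 0.77105) = 0.95850
Series ([0.95850] and teach pendant interface): 0.95850 × 0.89583 = 0.85865
Parallel ([0.85865] and motion controller): 1 − (1 − 0.85865)(1 − 0.74082) = 0.96336
Parallel (fieldbus coupler and gripper solenoid): 1 − (1 − 0.76338)(1 − 0.80252) = 0.95327
Series ([0.96336] and [0.95327]): 0.96336 × 0.95327 = 0.918

0.918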